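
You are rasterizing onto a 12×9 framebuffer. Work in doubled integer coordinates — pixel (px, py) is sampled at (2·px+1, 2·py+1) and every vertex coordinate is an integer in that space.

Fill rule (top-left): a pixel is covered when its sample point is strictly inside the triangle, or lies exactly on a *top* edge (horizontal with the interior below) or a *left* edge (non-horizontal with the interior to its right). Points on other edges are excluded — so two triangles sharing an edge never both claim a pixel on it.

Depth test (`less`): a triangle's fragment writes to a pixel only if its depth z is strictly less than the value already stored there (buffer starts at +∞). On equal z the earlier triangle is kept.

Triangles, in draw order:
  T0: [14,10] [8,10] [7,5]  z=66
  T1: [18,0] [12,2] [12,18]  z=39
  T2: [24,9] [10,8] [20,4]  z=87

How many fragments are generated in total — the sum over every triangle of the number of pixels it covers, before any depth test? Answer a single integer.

T0:
  2·area = 30
  edge (14, 10)→(8, 10): d=(-6,0) right/bottom  bias=-1
  edge (8, 10)→(7, 5): d=(-1,-5) top-left  bias=+0
  edge (7, 5)→(14, 10): d=(7,5) right/bottom  bias=-1
    (3,2)@(7, 5): e=[30,0,0] → ·  [on edge]
    (4,3)@(9, 7): e=[18,8,4] → #
    (5,3)@(11, 7): e=[18,18,-6] → ·
    (4,4)@(9, 9): e=[6,6,18] → #
    (5,4)@(11, 9): e=[6,16,8] → #
    (6,4)@(13, 9): e=[6,26,-2] → ·
    (4,5)@(9, 11): e=[-6,4,32] → ·
    (5,5)@(11, 11): e=[-6,14,22] → ·
    (4,7)@(9, 15): e=[-30,0,60] → ·  [on edge]
    (10,7)@(21, 15): e=[-30,60,0] → ·  [on edge]
  covered (3 px):
    · · · · · · · · · · · ·
    · · · · · · · · · · · ·
    · · · · · · · · · · · ·
    · · · · # · · · · · · ·
    · · · · # # · · · · · ·
    · · · · · · · · · · · ·
    · · · · · · · · · · · ·
    · · · · · · · · · · · ·
    · · · · · · · · · · · ·
T1:
  2·area = 96  (B↔C swapped to make it positive)
  edge (18, 0)→(12, 18): d=(-6,18) right/bottom  bias=-1
  edge (12, 18)→(12, 2): d=(0,-16) top-left  bias=+0
  edge (12, 2)→(18, 0): d=(6,-2) top-left  bias=+0
    (7,0)@(15, 1): e=[48,48,0] → #  [on edge]
    (8,0)@(17, 1): e=[12,80,4] → #
    (9,0)@(19, 1): e=[-24,112,8] → ·
    (4,1)@(9, 3): e=[144,-48,0] → ·  [on edge]
    (6,1)@(13, 3): e=[72,16,8] → #
    (8,1)@(17, 3): e=[0,80,16] → ·  [on edge]
    (1,2)@(3, 5): e=[240,-144,0] → ·  [on edge]
    (6,2)@(13, 5): e=[60,16,20] → #
    (8,2)@(17, 5): e=[-12,80,28] → ·
    (6,3)@(13, 7): e=[48,16,32] → #
    (8,3)@(17, 7): e=[-24,80,40] → ·
    (6,4)@(13, 9): e=[36,16,44] → #
    (7,4)@(15, 9): e=[0,48,48] → ·  [on edge]
    (6,7)@(13, 15): e=[0,16,80] → ·  [on edge]
  covered (11 px):
    · · · · · · · # # · · ·
    · · · · · · # # · · · ·
    · · · · · · # # · · · ·
    · · · · · · # # · · · ·
    · · · · · · # · · · · ·
    · · · · · · # · · · · ·
    · · · · · · # · · · · ·
    · · · · · · · · · · · ·
    · · · · · · · · · · · ·
T2:
  2·area = 66
  edge (24, 9)→(10, 8): d=(-14,-1) top-left  bias=+0
  edge (10, 8)→(20, 4): d=(10,-4) top-left  bias=+0
  edge (20, 4)→(24, 9): d=(4,5) right/bottom  bias=-1
    (9,2)@(19, 5): e=[51,6,9] → #
    (10,2)@(21, 5): e=[53,14,-1] → ·
    (6,3)@(13, 7): e=[17,2,47] → #
    (7,3)@(15, 7): e=[19,10,37] → #
    (8,3)@(17, 7): e=[21,18,27] → #
    (10,3)@(21, 7): e=[25,34,7] → #
    (11,3)@(23, 7): e=[27,42,-3] → ·
    (6,4)@(13, 9): e=[-11,22,55] → ·
    (7,4)@(15, 9): e=[-9,30,45] → ·
    (8,4)@(17, 9): e=[-7,38,35] → ·
    (9,4)@(19, 9): e=[-5,46,25] → ·
    (10,4)@(21, 9): e=[-3,54,15] → ·
  covered (6 px):
    · · · · · · · · · · · ·
    · · · · · · · · · · · ·
    · · · · · · · · · # · ·
    · · · · · · # # # # # ·
    · · · · · · · · · · · ·
    · · · · · · · · · · · ·
    · · · · · · · · · · · ·
    · · · · · · · · · · · ·
    · · · · · · · · · · · ·

Final: 20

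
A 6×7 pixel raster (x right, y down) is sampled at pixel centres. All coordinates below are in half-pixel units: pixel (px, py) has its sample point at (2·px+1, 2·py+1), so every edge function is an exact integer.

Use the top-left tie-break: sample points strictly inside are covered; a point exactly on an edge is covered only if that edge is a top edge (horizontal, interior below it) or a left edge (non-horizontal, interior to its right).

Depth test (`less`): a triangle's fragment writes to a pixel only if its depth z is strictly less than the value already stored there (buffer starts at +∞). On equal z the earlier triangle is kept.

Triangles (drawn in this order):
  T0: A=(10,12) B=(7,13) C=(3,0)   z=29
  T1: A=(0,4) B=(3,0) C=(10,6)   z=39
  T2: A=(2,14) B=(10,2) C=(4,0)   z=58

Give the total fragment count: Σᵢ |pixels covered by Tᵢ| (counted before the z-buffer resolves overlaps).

T0:
  2·area = 43
  edge (10, 12)→(7, 13): d=(-3,1) right/bottom  bias=-1
  edge (7, 13)→(3, 0): d=(-4,-13) top-left  bias=+0
  edge (3, 0)→(10, 12): d=(7,12) right/bottom  bias=-1
    (2,2)@(5, 5): e=[26,6,11] → █
    (3,2)@(7, 5): e=[24,32,-13] → ·
    (2,3)@(5, 7): e=[20,-2,25] → ·
    (3,3)@(7, 7): e=[18,24,1] → █
    (4,3)@(9, 7): e=[16,50,-23] → ·
    (3,4)@(7, 9): e=[12,16,15] → █
    (4,4)@(9, 9): e=[10,42,-9] → ·
    (3,5)@(7, 11): e=[6,8,29] → █
    (4,5)@(9, 11): e=[4,34,5] → █
    (5,5)@(11, 11): e=[2,60,-19] → ·
    (3,6)@(7, 13): e=[0,0,43] → ·  [on edge]
    (4,6)@(9, 13): e=[-2,26,19] → ·
  covered (5 px):
    · · · · · ·
    · · · · · ·
    · · █ · · ·
    · · · █ · ·
    · · · █ · ·
    · · · █ █ ·
    · · · · · ·
T1:
  2·area = 46
  edge (0, 4)→(3, 0): d=(3,-4) top-left  bias=+0
  edge (3, 0)→(10, 6): d=(7,6) right/bottom  bias=-1
  edge (10, 6)→(0, 4): d=(-10,-2) top-left  bias=+0
    (1,0)@(3, 1): e=[3,7,36] → █
    (2,0)@(5, 1): e=[11,-5,40] → ·
    (0,1)@(1, 3): e=[1,33,12] → █
    (2,1)@(5, 3): e=[17,9,20] → █
    (3,1)@(7, 3): e=[25,-3,24] → ·
    (0,2)@(1, 5): e=[7,47,-8] → ·
    (1,2)@(3, 5): e=[15,35,-4] → ·
    (2,2)@(5, 5): e=[23,23,0] → █  [on edge]
    (3,2)@(7, 5): e=[31,11,4] → █
    (4,2)@(9, 5): e=[39,-1,8] → ·
    (2,3)@(5, 7): e=[29,37,-20] → ·
    (3,3)@(7, 7): e=[37,25,-16] → ·
  covered (6 px):
    · █ · · · ·
    █ █ █ · · ·
    · · █ █ · ·
    · · · · · ·
    · · · · · ·
    · · · · · ·
    · · · · · ·
T2:
  2·area = 88  (B↔C swapped to make it positive)
  edge (2, 14)→(4, 0): d=(2,-14) top-left  bias=+0
  edge (4, 0)→(10, 2): d=(6,2) right/bottom  bias=-1
  edge (10, 2)→(2, 14): d=(-8,12) right/bottom  bias=-1
    (2,0)@(5, 1): e=[16,4,68] → █
    (3,0)@(7, 1): e=[44,0,44] → ·  [on edge]
    (2,1)@(5, 3): e=[20,16,52] → █
    (3,1)@(7, 3): e=[48,12,28] → █
    (4,1)@(9, 3): e=[76,8,4] → █
    (5,1)@(11, 3): e=[104,4,-20] → ·
    (2,2)@(5, 5): e=[24,28,36] → █
    (4,2)@(9, 5): e=[80,20,-12] → ·
    (1,3)@(3, 7): e=[0,44,44] → █  [on edge]
    (3,3)@(7, 7): e=[56,36,-4] → ·
    (1,4)@(3, 9): e=[4,56,28] → █
    (3,4)@(7, 9): e=[60,48,-20] → ·
  covered (11 px):
    · · █ · · ·
    · · █ █ █ ·
    · · █ █ · ·
    · █ █ · · ·
    · █ █ · · ·
    · █ · · · ·
    · · · · · ·

Result: 22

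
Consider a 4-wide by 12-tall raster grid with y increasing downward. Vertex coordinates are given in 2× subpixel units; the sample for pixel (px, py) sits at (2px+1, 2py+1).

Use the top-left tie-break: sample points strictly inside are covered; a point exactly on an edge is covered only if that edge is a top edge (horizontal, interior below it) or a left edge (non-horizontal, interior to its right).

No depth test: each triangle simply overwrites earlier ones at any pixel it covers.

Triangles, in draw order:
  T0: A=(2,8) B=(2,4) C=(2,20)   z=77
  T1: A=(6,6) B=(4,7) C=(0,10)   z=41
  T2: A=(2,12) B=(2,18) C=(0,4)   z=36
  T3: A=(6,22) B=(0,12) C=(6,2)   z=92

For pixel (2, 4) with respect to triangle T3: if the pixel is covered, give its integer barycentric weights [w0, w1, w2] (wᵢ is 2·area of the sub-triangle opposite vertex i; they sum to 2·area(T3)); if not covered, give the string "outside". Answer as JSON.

T0:
  degenerate (2·area = 0) — covers nothing
T1:
  2·area = 2  (B↔C swapped to make it positive)
  edge (6, 6)→(0, 10): d=(-6,4) right/bottom  bias=-1
  edge (0, 10)→(4, 7): d=(4,-3) top-left  bias=+0
  edge (4, 7)→(6, 6): d=(2,-1) top-left  bias=+0
  covered (0 px):
    · · · ·
    · · · ·
    · · · ·
    · · · ·
    · · · ·
    · · · ·
    · · · ·
    · · · ·
    · · · ·
    · · · ·
    · · · ·
    · · · ·
T2:
  2·area = 12
  edge (2, 12)→(2, 18): d=(0,6) right/bottom  bias=-1
  edge (2, 18)→(0, 4): d=(-2,-14) top-left  bias=+0
  edge (0, 4)→(2, 12): d=(2,8) right/bottom  bias=-1
    (0,4)@(1, 9): e=[6,4,2] → █
    (1,4)@(3, 9): e=[-6,32,-14] → ·
    (0,5)@(1, 11): e=[6,0,6] → █  [on edge]
    (1,5)@(3, 11): e=[-6,28,-10] → ·
    (0,6)@(1, 13): e=[6,-4,10] → ·
  covered (2 px):
    · · · ·
    · · · ·
    · · · ·
    · · · ·
    █ · · ·
    █ · · ·
    · · · ·
    · · · ·
    · · · ·
    · · · ·
    · · · ·
    · · · ·
T3:
  2·area = 120
  edge (6, 22)→(0, 12): d=(-6,-10) top-left  bias=+0
  edge (0, 12)→(6, 2): d=(6,-10) top-left  bias=+0
  edge (6, 2)→(6, 22): d=(0,20) right/bottom  bias=-1
    (2,2)@(5, 5): e=[92,8,20] → █
    (3,2)@(7, 5): e=[112,28,-20] → ·
    (1,3)@(3, 7): e=[60,0,60] → █  [on edge]
    (3,3)@(7, 7): e=[100,40,-20] → ·
    (1,4)@(3, 9): e=[48,12,60] → █
    (3,4)@(7, 9): e=[88,52,-20] → ·
    (0,5)@(1, 11): e=[16,4,100] → █
    (3,5)@(7, 11): e=[76,64,-20] → ·
    (0,6)@(1, 13): e=[4,16,100] → █
    (3,6)@(7, 13): e=[64,76,-20] → ·
    (0,7)@(1, 15): e=[-8,28,100] → ·
    (1,7)@(3, 15): e=[12,48,60] → █
    (1,8)@(3, 17): e=[0,60,60] → █  [on edge]
  covered (16 px):
    · · · ·
    · · · ·
    · · █ ·
    · █ █ ·
    · █ █ ·
    █ █ █ ·
    █ █ █ ·
    · █ █ ·
    · █ █ ·
    · · █ ·
    · · · ·
    · · · ·

Final: [32,20,68]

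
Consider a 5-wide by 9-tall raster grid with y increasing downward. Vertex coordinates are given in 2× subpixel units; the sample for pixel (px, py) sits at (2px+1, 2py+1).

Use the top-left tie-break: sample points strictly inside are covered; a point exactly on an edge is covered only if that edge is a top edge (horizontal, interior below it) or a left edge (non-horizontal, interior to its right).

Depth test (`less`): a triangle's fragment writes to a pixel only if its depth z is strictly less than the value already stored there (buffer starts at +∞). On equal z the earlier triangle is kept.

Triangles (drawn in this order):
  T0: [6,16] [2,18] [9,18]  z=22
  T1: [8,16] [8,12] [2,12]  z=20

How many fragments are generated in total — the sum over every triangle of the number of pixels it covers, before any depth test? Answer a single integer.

T0:
  2·area = 14  (B↔C swapped to make it positive)
  edge (6, 16)→(9, 18): d=(3,2) right/bottom  bias=-1
  edge (9, 18)→(2, 18): d=(-7,0) right/bottom  bias=-1
  edge (2, 18)→(6, 16): d=(4,-2) top-left  bias=+0
    (2,8)@(5, 17): e=[5,7,2] → X
    (3,8)@(7, 17): e=[1,7,6] → X
    (4,8)@(9, 17): e=[-3,7,10] → .
  covered (2 px):
    . . . . .
    . . . . .
    . . . . .
    . . . . .
    . . . . .
    . . . . .
    . . . . .
    . . . . .
    . . X X .
T1:
  2·area = 24  (B↔C swapped to make it positive)
  edge (8, 16)→(2, 12): d=(-6,-4) top-left  bias=+0
  edge (2, 12)→(8, 12): d=(6,0) top-left  bias=+0
  edge (8, 12)→(8, 16): d=(0,4) right/bottom  bias=-1
    (2,6)@(5, 13): e=[6,6,12] → X
    (3,6)@(7, 13): e=[14,6,4] → X
    (4,6)@(9, 13): e=[22,6,-4] → .
    (2,7)@(5, 15): e=[-6,18,12] → .
    (3,7)@(7, 15): e=[2,18,4] → X
    (4,7)@(9, 15): e=[10,18,-4] → .
    (3,8)@(7, 17): e=[-10,30,4] → .
  covered (3 px):
    . . . . .
    . . . . .
    . . . . .
    . . . . .
    . . . . .
    . . . . .
    . . X X .
    . . . X .
    . . . . .

Answer: 5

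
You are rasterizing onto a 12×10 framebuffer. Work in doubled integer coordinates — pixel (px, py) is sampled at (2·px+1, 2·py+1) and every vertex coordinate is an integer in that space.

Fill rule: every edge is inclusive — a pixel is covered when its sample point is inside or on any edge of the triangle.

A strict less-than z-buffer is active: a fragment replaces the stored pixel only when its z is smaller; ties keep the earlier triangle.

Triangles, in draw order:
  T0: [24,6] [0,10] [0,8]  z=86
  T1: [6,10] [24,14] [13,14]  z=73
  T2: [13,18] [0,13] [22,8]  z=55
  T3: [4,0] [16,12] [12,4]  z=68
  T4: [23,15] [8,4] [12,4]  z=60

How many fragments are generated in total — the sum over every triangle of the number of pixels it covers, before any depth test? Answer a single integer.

T0:
  2·area = 48
  edge (24, 6)→(0, 10): d=(-24,4) inclusive
  edge (0, 10)→(0, 8): d=(0,-2) inclusive
  edge (0, 8)→(24, 6): d=(24,-2) inclusive
    (6,3)@(13, 7): e=[20,26,2] → X
    (7,3)@(15, 7): e=[12,30,6] → X
    (8,3)@(17, 7): e=[4,34,10] → X
    (9,3)@(19, 7): e=[-4,38,14] → .
    (0,4)@(1, 9): e=[20,2,26] → X
    (1,4)@(3, 9): e=[12,6,30] → X
    (2,4)@(5, 9): e=[4,10,34] → X
    (3,4)@(7, 9): e=[-4,14,38] → .
    (6,4)@(13, 9): e=[-28,26,50] → .
    (7,4)@(15, 9): e=[-36,30,54] → .
    (8,4)@(17, 9): e=[-44,34,58] → .
    (0,5)@(1, 11): e=[-28,2,74] → .
  covered (6 px):
    . . . . . . . . . . . .
    . . . . . . . . . . . .
    . . . . . . . . . . . .
    . . . . . . X X X . . .
    X X X . . . . . . . . .
    . . . . . . . . . . . .
    . . . . . . . . . . . .
    . . . . . . . . . . . .
    . . . . . . . . . . . .
    . . . . . . . . . . . .
T1:
  2·area = 44
  edge (6, 10)→(24, 14): d=(18,4) inclusive
  edge (24, 14)→(13, 14): d=(-11,0) inclusive
  edge (13, 14)→(6, 10): d=(-7,-4) inclusive
    (4,5)@(9, 11): e=[6,33,5] → X
    (5,5)@(11, 11): e=[-2,33,13] → .
    (4,6)@(9, 13): e=[42,11,-9] → .
    (6,6)@(13, 13): e=[26,11,7] → X
    (7,6)@(15, 13): e=[18,11,15] → X
    (8,6)@(17, 13): e=[10,11,23] → X
    (9,6)@(19, 13): e=[2,11,31] → X
    (10,6)@(21, 13): e=[-6,11,39] → .
    (6,7)@(13, 15): e=[62,-11,-7] → .
    (7,7)@(15, 15): e=[54,-11,1] → .
    (8,7)@(17, 15): e=[46,-11,9] → .
    (9,7)@(19, 15): e=[38,-11,17] → .
  covered (5 px):
    . . . . . . . . . . . .
    . . . . . . . . . . . .
    . . . . . . . . . . . .
    . . . . . . . . . . . .
    . . . . . . . . . . . .
    . . . . X . . . . . . .
    . . . . . . X X X X . .
    . . . . . . . . . . . .
    . . . . . . . . . . . .
    . . . . . . . . . . . .
T2:
  2·area = 175
  edge (13, 18)→(0, 13): d=(-13,-5) inclusive
  edge (0, 13)→(22, 8): d=(22,-5) inclusive
  edge (22, 8)→(13, 18): d=(-9,10) inclusive
    (9,4)@(19, 9): e=[147,7,21] → X
    (10,4)@(21, 9): e=[157,17,1] → X
    (11,4)@(23, 9): e=[167,27,-19] → .
    (4,5)@(9, 11): e=[71,1,103] → X
    (5,5)@(11, 11): e=[81,11,83] → X
    (6,5)@(13, 11): e=[91,21,63] → X
    (7,5)@(15, 11): e=[101,31,43] → X
    (8,5)@(17, 11): e=[111,41,23] → X
    (10,5)@(21, 11): e=[131,61,-17] → .
    (0,6)@(1, 13): e=[5,5,165] → X
    (1,6)@(3, 13): e=[15,15,145] → X
    (2,6)@(5, 13): e=[25,25,125] → X
  covered (24 px):
    . . . . . . . . . . . .
    . . . . . . . . . . . .
    . . . . . . . . . . . .
    . . . . . . . . . . . .
    . . . . . . . . . X X .
    . . . . X X X X X X . .
    X X X X X X X X X . . .
    . . . X X X X X . . . .
    . . . . . X X . . . . .
    . . . . . . . . . . . .
T3:
  2·area = 48  (B↔C swapped to make it positive)
  edge (4, 0)→(12, 4): d=(8,4) inclusive
  edge (12, 4)→(16, 12): d=(4,8) inclusive
  edge (16, 12)→(4, 0): d=(-12,-12) inclusive
    (2,0)@(5, 1): e=[4,44,0] → X  [on edge]
    (3,0)@(7, 1): e=[-4,28,24] → .
    (2,1)@(5, 3): e=[20,52,-24] → .
    (3,1)@(7, 3): e=[12,36,0] → X  [on edge]
    (4,1)@(9, 3): e=[4,20,24] → X
    (5,1)@(11, 3): e=[-4,4,48] → .
    (3,2)@(7, 5): e=[28,44,-24] → .
    (4,2)@(9, 5): e=[20,28,0] → X  [on edge]
    (5,2)@(11, 5): e=[12,12,24] → X
    (6,2)@(13, 5): e=[4,-4,48] → .
    (4,3)@(9, 7): e=[36,36,-24] → .
    (5,3)@(11, 7): e=[28,20,0] → X  [on edge]
    (6,4)@(13, 9): e=[36,12,0] → X  [on edge]
    (7,5)@(15, 11): e=[44,4,0] → X  [on edge]
    (8,6)@(17, 13): e=[52,-4,0] → .  [on edge]
    (9,7)@(19, 15): e=[60,-12,0] → .  [on edge]
    (10,8)@(21, 17): e=[68,-20,0] → .  [on edge]
    (11,9)@(23, 19): e=[76,-28,0] → .  [on edge]
  covered (9 px):
    . . X . . . . . . . . .
    . . . X X . . . . . . .
    . . . . X X . . . . . .
    . . . . . X X . . . . .
    . . . . . . X . . . . .
    . . . . . . . X . . . .
    . . . . . . . . . . . .
    . . . . . . . . . . . .
    . . . . . . . . . . . .
    . . . . . . . . . . . .
T4:
  2·area = 44
  edge (23, 15)→(8, 4): d=(-15,-11) inclusive
  edge (8, 4)→(12, 4): d=(4,0) inclusive
  edge (12, 4)→(23, 15): d=(11,11) inclusive
    (4,0)@(9, 1): e=[56,-12,0] → .  [on edge]
    (5,1)@(11, 3): e=[48,-4,0] → .  [on edge]
    (5,2)@(11, 5): e=[18,4,22] → X
    (6,2)@(13, 5): e=[40,4,0] → X  [on edge]
    (7,2)@(15, 5): e=[62,4,-22] → .
    (5,3)@(11, 7): e=[-12,12,44] → .
    (6,3)@(13, 7): e=[10,12,22] → X
    (7,3)@(15, 7): e=[32,12,0] → X  [on edge]
    (8,3)@(17, 7): e=[54,12,-22] → .
    (6,4)@(13, 9): e=[-20,20,44] → .
    (7,4)@(15, 9): e=[2,20,22] → X
    (8,4)@(17, 9): e=[24,20,0] → X  [on edge]
    (9,5)@(19, 11): e=[16,28,0] → X  [on edge]
    (10,6)@(21, 13): e=[8,36,0] → X  [on edge]
    (11,7)@(23, 15): e=[0,44,0] → X  [on edge]
  covered (9 px):
    . . . . . . . . . . . .
    . . . . . . . . . . . .
    . . . . . X X . . . . .
    . . . . . . X X . . . .
    . . . . . . . X X . . .
    . . . . . . . . . X . .
    . . . . . . . . . . X .
    . . . . . . . . . . . X
    . . . . . . . . . . . .
    . . . . . . . . . . . .

Result: 53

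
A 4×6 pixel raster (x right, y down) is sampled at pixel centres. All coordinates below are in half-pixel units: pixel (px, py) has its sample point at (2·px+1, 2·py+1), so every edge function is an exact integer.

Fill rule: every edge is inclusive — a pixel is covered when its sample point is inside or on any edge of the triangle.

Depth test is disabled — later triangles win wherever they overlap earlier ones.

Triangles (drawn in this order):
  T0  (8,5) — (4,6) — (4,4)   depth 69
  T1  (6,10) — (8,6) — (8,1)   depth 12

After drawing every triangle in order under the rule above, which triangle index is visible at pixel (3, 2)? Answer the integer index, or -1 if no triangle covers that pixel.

T0:
  2·area = 8
  edge (8, 5)→(4, 6): d=(-4,1) inclusive
  edge (4, 6)→(4, 4): d=(0,-2) inclusive
  edge (4, 4)→(8, 5): d=(4,1) inclusive
    (2,2)@(5, 5): e=[3,2,3] → █
    (3,2)@(7, 5): e=[1,6,1] → █
    (2,3)@(5, 7): e=[-5,2,11] → ·
    (3,3)@(7, 7): e=[-7,6,9] → ·
  covered (2 px):
    · · · ·
    · · · ·
    · · █ █
    · · · ·
    · · · ·
    · · · ·
T1:
  2·area = 10  (B↔C swapped to make it positive)
  edge (6, 10)→(8, 1): d=(2,-9) inclusive
  edge (8, 1)→(8, 6): d=(0,5) inclusive
  edge (8, 6)→(6, 10): d=(-2,4) inclusive
    (3,3)@(7, 7): e=[3,5,2] → █
    (3,4)@(7, 9): e=[7,5,-2] → ·
  covered (1 px):
    · · · ·
    · · · ·
    · · · ·
    · · · █
    · · · ·
    · · · ·

Z-buffer (winner per pixel, '.' = empty):
  . . . .
  . . . .
  . . 0 0
  . . . 1
  . . . .
  . . . .

Result: 0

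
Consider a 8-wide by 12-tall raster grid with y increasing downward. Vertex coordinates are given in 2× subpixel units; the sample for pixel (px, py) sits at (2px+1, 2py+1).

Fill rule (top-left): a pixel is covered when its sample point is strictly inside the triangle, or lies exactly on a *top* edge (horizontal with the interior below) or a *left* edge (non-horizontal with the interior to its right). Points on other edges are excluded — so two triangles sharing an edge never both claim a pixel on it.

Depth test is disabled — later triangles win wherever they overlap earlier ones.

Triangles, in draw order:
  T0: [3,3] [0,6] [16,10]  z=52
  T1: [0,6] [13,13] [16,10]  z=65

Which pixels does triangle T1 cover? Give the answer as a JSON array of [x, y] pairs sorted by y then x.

T0:
  2·area = 60  (B↔C swapped to make it positive)
  edge (3, 3)→(16, 10): d=(13,7) right/bottom  bias=-1
  edge (16, 10)→(0, 6): d=(-16,-4) top-left  bias=+0
  edge (0, 6)→(3, 3): d=(3,-3) top-left  bias=+0
    (2,0)@(5, 1): e=[-40,100,0] → ·  [on edge]
    (1,1)@(3, 3): e=[0,60,0] → ·  [on edge]
    (0,2)@(1, 5): e=[40,20,0] → #  [on edge]
    (1,2)@(3, 5): e=[26,28,6] → #
    (2,2)@(5, 5): e=[12,36,12] → #
    (3,2)@(7, 5): e=[-2,44,18] → ·
    (0,3)@(1, 7): e=[66,-12,6] → ·
    (1,3)@(3, 7): e=[52,-4,12] → ·
    (2,3)@(5, 7): e=[38,4,18] → #
    (3,3)@(7, 7): e=[24,12,24] → #
    (4,3)@(9, 7): e=[10,20,30] → #
    (5,3)@(11, 7): e=[-4,28,36] → ·
  covered (7 px):
    · · · · · · · ·
    · · · · · · · ·
    # # # · · · · ·
    · · # # # · · ·
    · · · · · · # ·
    · · · · · · · ·
    · · · · · · · ·
    · · · · · · · ·
    · · · · · · · ·
    · · · · · · · ·
    · · · · · · · ·
    · · · · · · · ·
T1:
  2·area = 60  (B↔C swapped to make it positive)
  edge (0, 6)→(16, 10): d=(16,4) right/bottom  bias=-1
  edge (16, 10)→(13, 13): d=(-3,3) right/bottom  bias=-1
  edge (13, 13)→(0, 6): d=(-13,-7) top-left  bias=+0
    (1,3)@(3, 7): e=[4,48,8] → #
    (2,3)@(5, 7): e=[-4,42,22] → ·
    (1,4)@(3, 9): e=[36,42,-18] → ·
    (3,4)@(7, 9): e=[20,30,10] → #
    (4,4)@(9, 9): e=[12,24,24] → #
    (5,4)@(11, 9): e=[4,18,38] → #
    (6,4)@(13, 9): e=[-4,12,52] → ·
    (3,5)@(7, 11): e=[52,24,-16] → ·
    (4,5)@(9, 11): e=[44,18,-2] → ·
    (5,5)@(11, 11): e=[36,12,12] → #
    (6,5)@(13, 11): e=[28,6,26] → #
    (7,5)@(15, 11): e=[20,0,40] → ·  [on edge]
    (6,6)@(13, 13): e=[60,0,0] → ·  [on edge]
    (5,7)@(11, 15): e=[100,0,-40] → ·  [on edge]
    (4,8)@(9, 17): e=[140,0,-80] → ·  [on edge]
    (3,9)@(7, 19): e=[180,0,-120] → ·  [on edge]
    (2,10)@(5, 21): e=[220,0,-160] → ·  [on edge]
    (1,11)@(3, 23): e=[260,0,-200] → ·  [on edge]
  covered (6 px):
    · · · · · · · ·
    · · · · · · · ·
    · · · · · · · ·
    · # · · · · · ·
    · · · # # # · ·
    · · · · · # # ·
    · · · · · · · ·
    · · · · · · · ·
    · · · · · · · ·
    · · · · · · · ·
    · · · · · · · ·
    · · · · · · · ·

Answer: [[1,3],[3,4],[4,4],[5,4],[5,5],[6,5]]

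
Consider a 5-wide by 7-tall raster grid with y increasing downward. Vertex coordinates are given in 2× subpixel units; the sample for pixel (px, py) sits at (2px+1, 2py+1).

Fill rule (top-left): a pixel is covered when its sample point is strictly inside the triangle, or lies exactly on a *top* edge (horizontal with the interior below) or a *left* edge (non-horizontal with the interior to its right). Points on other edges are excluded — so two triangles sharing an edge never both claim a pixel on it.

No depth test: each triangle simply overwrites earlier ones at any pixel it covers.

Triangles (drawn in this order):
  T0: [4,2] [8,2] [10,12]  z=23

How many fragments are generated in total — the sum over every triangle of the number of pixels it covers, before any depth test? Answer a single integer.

T0:
  2·area = 40
  edge (4, 2)→(8, 2): d=(4,0) top-left  bias=+0
  edge (8, 2)→(10, 12): d=(2,10) right/bottom  bias=-1
  edge (10, 12)→(4, 2): d=(-6,-10) top-left  bias=+0
    (2,1)@(5, 3): e=[4,32,4] → #
    (3,1)@(7, 3): e=[4,12,24] → #
    (4,1)@(9, 3): e=[4,-8,44] → ·
    (2,2)@(5, 5): e=[12,36,-8] → ·
    (3,2)@(7, 5): e=[12,16,12] → #
    (4,2)@(9, 5): e=[12,-4,32] → ·
    (3,3)@(7, 7): e=[20,20,0] → #  [on edge]
    (4,3)@(9, 7): e=[20,0,20] → ·  [on edge]
    (3,4)@(7, 9): e=[28,24,-12] → ·
    (4,4)@(9, 9): e=[28,4,8] → #
    (4,5)@(9, 11): e=[36,8,-4] → ·
  covered (5 px):
    · · · · ·
    · · # # ·
    · · · # ·
    · · · # ·
    · · · · #
    · · · · ·
    · · · · ·

Final: 5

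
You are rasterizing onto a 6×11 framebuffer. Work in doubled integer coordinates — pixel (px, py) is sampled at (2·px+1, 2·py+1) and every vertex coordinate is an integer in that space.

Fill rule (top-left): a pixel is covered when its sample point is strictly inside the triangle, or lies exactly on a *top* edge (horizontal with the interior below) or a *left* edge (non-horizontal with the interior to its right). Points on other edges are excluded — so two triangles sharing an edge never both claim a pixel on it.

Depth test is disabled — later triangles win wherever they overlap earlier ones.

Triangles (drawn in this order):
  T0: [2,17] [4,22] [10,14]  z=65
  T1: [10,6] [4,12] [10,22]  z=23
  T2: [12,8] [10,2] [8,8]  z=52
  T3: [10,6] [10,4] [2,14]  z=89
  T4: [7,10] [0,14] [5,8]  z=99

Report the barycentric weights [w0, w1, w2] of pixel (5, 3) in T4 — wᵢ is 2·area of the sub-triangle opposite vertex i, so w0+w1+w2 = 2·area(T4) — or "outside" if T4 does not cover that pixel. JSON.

T0:
  2·area = 46  (B↔C swapped to make it positive)
  edge (2, 17)→(10, 14): d=(8,-3) top-left  bias=+0
  edge (10, 14)→(4, 22): d=(-6,8) right/bottom  bias=-1
  edge (4, 22)→(2, 17): d=(-2,-5) top-left  bias=+0
    (4,7)@(9, 15): e=[5,2,39] → X
    (5,7)@(11, 15): e=[11,-14,49] → .
    (1,8)@(3, 17): e=[3,38,5] → X
    (2,8)@(5, 17): e=[9,22,15] → X
    (3,8)@(7, 17): e=[15,6,25] → X
    (4,8)@(9, 17): e=[21,-10,35] → .
    (1,9)@(3, 19): e=[19,26,1] → X
    (3,9)@(7, 19): e=[31,-6,21] → .
    (1,10)@(3, 21): e=[35,14,-3] → .
    (2,10)@(5, 21): e=[41,-2,7] → .
  covered (6 px):
    . . . . . .
    . . . . . .
    . . . . . .
    . . . . . .
    . . . . . .
    . . . . . .
    . . . . . .
    . . . . X .
    . X X X . .
    . X X . . .
    . . . . . .
T1:
  2·area = 96  (B↔C swapped to make it positive)
  edge (10, 6)→(10, 22): d=(0,16) right/bottom  bias=-1
  edge (10, 22)→(4, 12): d=(-6,-10) top-left  bias=+0
  edge (4, 12)→(10, 6): d=(6,-6) top-left  bias=+0
    (5,2)@(11, 5): e=[-16,112,0] → .  [on edge]
    (0,3)@(1, 7): e=[144,0,-48] → .  [on edge]
    (4,3)@(9, 7): e=[16,80,0] → X  [on edge]
    (5,3)@(11, 7): e=[-16,100,12] → .
    (3,4)@(7, 9): e=[48,48,0] → X  [on edge]
    (5,4)@(11, 9): e=[-16,88,24] → .
    (2,5)@(5, 11): e=[80,16,0] → X  [on edge]
    (5,5)@(11, 11): e=[-16,76,36] → .
    (1,6)@(3, 13): e=[112,-16,0] → .  [on edge]
    (2,6)@(5, 13): e=[80,4,12] → X
    (5,6)@(11, 13): e=[-16,64,48] → .
    (0,7)@(1, 15): e=[144,-48,0] → .  [on edge]
    (3,8)@(7, 17): e=[48,0,48] → X  [on edge]
  covered (14 px):
    . . . . . .
    . . . . . .
    . . . . . .
    . . . . X .
    . . . X X .
    . . X X X .
    . . X X X .
    . . . X X .
    . . . X X .
    . . . . X .
    . . . . . .
T2:
  2·area = 24  (B↔C swapped to make it positive)
  edge (12, 8)→(8, 8): d=(-4,0) right/bottom  bias=-1
  edge (8, 8)→(10, 2): d=(2,-6) top-left  bias=+0
  edge (10, 2)→(12, 8): d=(2,6) right/bottom  bias=-1
    (4,2)@(9, 5): e=[12,0,12] → X  [on edge]
    (5,2)@(11, 5): e=[12,12,0] → .  [on edge]
    (4,3)@(9, 7): e=[4,4,16] → X
    (5,3)@(11, 7): e=[4,16,4] → X
    (4,4)@(9, 9): e=[-4,8,20] → .
    (5,4)@(11, 9): e=[-4,20,8] → .
    (3,5)@(7, 11): e=[-12,0,36] → .  [on edge]
    (2,8)@(5, 17): e=[-36,0,60] → .  [on edge]
  covered (3 px):
    . . . . . .
    . . . . . .
    . . . . X .
    . . . . X X
    . . . . . .
    . . . . . .
    . . . . . .
    . . . . . .
    . . . . . .
    . . . . . .
    . . . . . .
T3:
  2·area = 16  (B↔C swapped to make it positive)
  edge (10, 6)→(2, 14): d=(-8,8) right/bottom  bias=-1
  edge (2, 14)→(10, 4): d=(8,-10) top-left  bias=+0
  edge (10, 4)→(10, 6): d=(0,2) right/bottom  bias=-1
    (5,2)@(11, 5): e=[0,18,-2] → .  [on edge]
    (4,3)@(9, 7): e=[0,14,2] → .  [on edge]
    (3,4)@(7, 9): e=[0,10,6] → .  [on edge]
    (2,5)@(5, 11): e=[0,6,10] → .  [on edge]
    (1,6)@(3, 13): e=[0,2,14] → .  [on edge]
    (0,7)@(1, 15): e=[0,-2,18] → .  [on edge]
  covered (0 px):
    . . . . . .
    . . . . . .
    . . . . . .
    . . . . . .
    . . . . . .
    . . . . . .
    . . . . . .
    . . . . . .
    . . . . . .
    . . . . . .
    . . . . . .
T4:
  2·area = 22
  edge (7, 10)→(0, 14): d=(-7,4) right/bottom  bias=-1
  edge (0, 14)→(5, 8): d=(5,-6) top-left  bias=+0
  edge (5, 8)→(7, 10): d=(2,2) right/bottom  bias=-1
    (2,4)@(5, 9): e=[15,5,2] → X
    (3,4)@(7, 9): e=[7,17,-2] → .
    (1,5)@(3, 11): e=[9,3,10] → X
    (3,5)@(7, 11): e=[-7,27,2] → .
    (0,6)@(1, 13): e=[3,1,18] → X
    (1,6)@(3, 13): e=[-5,13,14] → .
    (2,6)@(5, 13): e=[-13,25,10] → .
    (0,7)@(1, 15): e=[-11,11,22] → .
  covered (4 px):
    . . . . . .
    . . . . . .
    . . . . . .
    . . . . . .
    . . X . . .
    . X X . . .
    X . . . . .
    . . . . . .
    . . . . . .
    . . . . . .
    . . . . . .

Result: "outside"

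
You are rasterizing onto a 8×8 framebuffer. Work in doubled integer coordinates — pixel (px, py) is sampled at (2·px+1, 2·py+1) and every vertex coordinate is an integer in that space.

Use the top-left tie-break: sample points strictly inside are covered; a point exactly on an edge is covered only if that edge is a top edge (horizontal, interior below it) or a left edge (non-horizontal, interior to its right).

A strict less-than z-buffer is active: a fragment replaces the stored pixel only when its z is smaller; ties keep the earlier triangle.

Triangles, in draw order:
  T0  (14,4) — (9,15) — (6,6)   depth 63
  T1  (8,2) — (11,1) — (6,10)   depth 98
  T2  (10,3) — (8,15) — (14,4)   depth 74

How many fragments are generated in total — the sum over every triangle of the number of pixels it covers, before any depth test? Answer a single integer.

T0:
  2·area = 78
  edge (14, 4)→(9, 15): d=(-5,11) right/bottom  bias=-1
  edge (9, 15)→(6, 6): d=(-3,-9) top-left  bias=+0
  edge (6, 6)→(14, 4): d=(8,-2) top-left  bias=+0
    (2,1)@(5, 3): e=[104,0,-26] → ·  [on edge]
    (5,2)@(11, 5): e=[28,48,2] → █
    (6,2)@(13, 5): e=[6,66,6] → █
    (7,2)@(15, 5): e=[-16,84,10] → ·
    (3,3)@(7, 7): e=[62,6,10] → █
    (4,3)@(9, 7): e=[40,24,14] → █
    (6,3)@(13, 7): e=[-4,60,22] → ·
    (3,4)@(7, 9): e=[52,0,26] → █  [on edge]
    (6,4)@(13, 9): e=[-14,54,38] → ·
    (3,5)@(7, 11): e=[42,-6,42] → ·
    (4,5)@(9, 11): e=[20,12,46] → █
    (5,5)@(11, 11): e=[-2,30,50] → ·
    (4,7)@(9, 15): e=[0,0,78] → ·  [on edge]
  covered (10 px):
    · · · · · · · ·
    · · · · · · · ·
    · · · · · █ █ ·
    · · · █ █ █ · ·
    · · · █ █ █ · ·
    · · · · █ · · ·
    · · · · █ · · ·
    · · · · · · · ·
T1:
  2·area = 22
  edge (8, 2)→(11, 1): d=(3,-1) top-left  bias=+0
  edge (11, 1)→(6, 10): d=(-5,9) right/bottom  bias=-1
  edge (6, 10)→(8, 2): d=(2,-8) top-left  bias=+0
    (5,0)@(11, 1): e=[0,0,22] → ·  [on edge]
    (2,1)@(5, 3): e=[0,44,-22] → ·  [on edge]
    (4,1)@(9, 3): e=[4,8,10] → █
    (5,1)@(11, 3): e=[6,-10,26] → ·
    (4,2)@(9, 5): e=[10,-2,14] → ·
    (3,3)@(7, 7): e=[14,6,2] → █
    (4,3)@(9, 7): e=[16,-12,18] → ·
    (3,4)@(7, 9): e=[20,-4,6] → ·
  covered (2 px):
    · · · · · · · ·
    · · · · █ · · ·
    · · · · · · · ·
    · · · █ · · · ·
    · · · · · · · ·
    · · · · · · · ·
    · · · · · · · ·
    · · · · · · · ·
T2:
  2·area = 50  (B↔C swapped to make it positive)
  edge (10, 3)→(14, 4): d=(4,1) right/bottom  bias=-1
  edge (14, 4)→(8, 15): d=(-6,11) right/bottom  bias=-1
  edge (8, 15)→(10, 3): d=(2,-12) top-left  bias=+0
    (5,2)@(11, 5): e=[7,27,16] → █
    (6,2)@(13, 5): e=[5,5,40] → █
    (7,2)@(15, 5): e=[3,-17,64] → ·
    (5,3)@(11, 7): e=[15,15,20] → █
    (6,3)@(13, 7): e=[13,-7,44] → ·
    (4,4)@(9, 9): e=[25,25,0] → █  [on edge]
    (6,4)@(13, 9): e=[21,-19,48] → ·
    (4,5)@(9, 11): e=[33,13,4] → █
    (5,5)@(11, 11): e=[31,-9,28] → ·
    (4,6)@(9, 13): e=[41,1,8] → █
    (5,6)@(11, 13): e=[39,-21,32] → ·
    (4,7)@(9, 15): e=[49,-11,12] → ·
  covered (7 px):
    · · · · · · · ·
    · · · · · · · ·
    · · · · · █ █ ·
    · · · · · █ · ·
    · · · · █ █ · ·
    · · · · █ · · ·
    · · · · █ · · ·
    · · · · · · · ·

Final: 19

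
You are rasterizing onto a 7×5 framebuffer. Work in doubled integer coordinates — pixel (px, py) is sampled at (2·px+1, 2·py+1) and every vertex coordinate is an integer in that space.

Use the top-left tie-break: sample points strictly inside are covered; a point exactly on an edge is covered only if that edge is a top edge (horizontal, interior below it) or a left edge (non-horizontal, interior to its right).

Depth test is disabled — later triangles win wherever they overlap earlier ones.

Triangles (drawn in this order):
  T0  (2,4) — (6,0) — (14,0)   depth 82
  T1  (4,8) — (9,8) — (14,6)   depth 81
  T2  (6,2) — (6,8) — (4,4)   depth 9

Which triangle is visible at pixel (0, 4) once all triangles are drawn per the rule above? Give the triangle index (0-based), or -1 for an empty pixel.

T0:
  2·area = 32
  edge (2, 4)→(6, 0): d=(4,-4) top-left  bias=+0
  edge (6, 0)→(14, 0): d=(8,0) top-left  bias=+0
  edge (14, 0)→(2, 4): d=(-12,4) right/bottom  bias=-1
    (2,0)@(5, 1): e=[0,8,24] → X  [on edge]
    (3,0)@(7, 1): e=[8,8,16] → X
    (4,0)@(9, 1): e=[16,8,8] → X
    (5,0)@(11, 1): e=[24,8,0] → .  [on edge]
    (1,1)@(3, 3): e=[0,24,8] → X  [on edge]
    (2,1)@(5, 3): e=[8,24,0] → .  [on edge]
    (3,1)@(7, 3): e=[16,24,-8] → .
    (4,1)@(9, 3): e=[24,24,-16] → .
    (0,2)@(1, 5): e=[0,40,-8] → .  [on edge]
    (1,2)@(3, 5): e=[8,40,-16] → .
  covered (4 px):
    . . X X X . .
    . X . . . . .
    . . . . . . .
    . . . . . . .
    . . . . . . .
T1:
  2·area = 10  (B↔C swapped to make it positive)
  edge (4, 8)→(14, 6): d=(10,-2) top-left  bias=+0
  edge (14, 6)→(9, 8): d=(-5,2) right/bottom  bias=-1
  edge (9, 8)→(4, 8): d=(-5,0) right/bottom  bias=-1
    (4,3)@(9, 7): e=[0,5,5] → X  [on edge]
    (5,3)@(11, 7): e=[4,1,5] → X
    (6,3)@(13, 7): e=[8,-3,5] → .
    (4,4)@(9, 9): e=[20,-5,-5] → .
    (5,4)@(11, 9): e=[24,-9,-5] → .
  covered (2 px):
    . . . . . . .
    . . . . . . .
    . . . . . . .
    . . . . X X .
    . . . . . . .
T2:
  2·area = 12
  edge (6, 2)→(6, 8): d=(0,6) right/bottom  bias=-1
  edge (6, 8)→(4, 4): d=(-2,-4) top-left  bias=+0
  edge (4, 4)→(6, 2): d=(2,-2) top-left  bias=+0
    (3,0)@(7, 1): e=[-6,18,0] → .  [on edge]
    (2,1)@(5, 3): e=[6,6,0] → X  [on edge]
    (3,1)@(7, 3): e=[-6,14,4] → .
    (1,2)@(3, 5): e=[18,-6,0] → .  [on edge]
    (2,2)@(5, 5): e=[6,2,4] → X
    (3,2)@(7, 5): e=[-6,10,8] → .
    (0,3)@(1, 7): e=[30,-18,0] → .  [on edge]
    (2,3)@(5, 7): e=[6,-2,8] → .
  covered (2 px):
    . . . . . . .
    . . X . . . .
    . . X . . . .
    . . . . . . .
    . . . . . . .

Z-buffer (winner per pixel, '.' = empty):
  . . 0 0 0 . .
  . 0 2 . . . .
  . . 2 . . . .
  . . . . 1 1 .
  . . . . . . .

Result: -1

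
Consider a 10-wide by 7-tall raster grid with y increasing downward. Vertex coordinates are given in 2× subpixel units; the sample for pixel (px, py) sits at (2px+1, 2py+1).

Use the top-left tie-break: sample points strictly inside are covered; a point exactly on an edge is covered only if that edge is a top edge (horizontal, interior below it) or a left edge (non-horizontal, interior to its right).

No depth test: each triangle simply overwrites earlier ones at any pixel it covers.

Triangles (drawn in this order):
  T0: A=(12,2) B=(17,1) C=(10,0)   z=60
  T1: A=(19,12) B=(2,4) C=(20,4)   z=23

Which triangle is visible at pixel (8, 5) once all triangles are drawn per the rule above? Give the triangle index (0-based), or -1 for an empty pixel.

T0:
  2·area = 12  (B↔C swapped to make it positive)
  edge (12, 2)→(10, 0): d=(-2,-2) top-left  bias=+0
  edge (10, 0)→(17, 1): d=(7,1) right/bottom  bias=-1
  edge (17, 1)→(12, 2): d=(-5,1) right/bottom  bias=-1
    (5,0)@(11, 1): e=[0,6,6] → █  [on edge]
    (6,0)@(13, 1): e=[4,4,4] → █
    (7,0)@(15, 1): e=[8,2,2] → █
    (8,0)@(17, 1): e=[12,0,0] → ·  [on edge]
    (3,1)@(7, 3): e=[-12,24,0] → ·  [on edge]
    (5,1)@(11, 3): e=[-4,20,-4] → ·
    (6,1)@(13, 3): e=[0,18,-6] → ·  [on edge]
    (7,1)@(15, 3): e=[4,16,-8] → ·
    (7,2)@(15, 5): e=[0,30,-18] → ·  [on edge]
    (8,3)@(17, 7): e=[0,42,-30] → ·  [on edge]
    (9,4)@(19, 9): e=[0,54,-42] → ·  [on edge]
  covered (3 px):
    · · · · · █ █ █ · ·
    · · · · · · · · · ·
    · · · · · · · · · ·
    · · · · · · · · · ·
    · · · · · · · · · ·
    · · · · · · · · · ·
    · · · · · · · · · ·
T1:
  2·area = 144
  edge (19, 12)→(2, 4): d=(-17,-8) top-left  bias=+0
  edge (2, 4)→(20, 4): d=(18,0) top-left  bias=+0
  edge (20, 4)→(19, 12): d=(-1,8) right/bottom  bias=-1
    (2,2)@(5, 5): e=[7,18,119] → █
    (3,2)@(7, 5): e=[23,18,103] → █
    (4,2)@(9, 5): e=[39,18,87] → █
    (5,2)@(11, 5): e=[55,18,71] → █
    (6,2)@(13, 5): e=[71,18,55] → █
    (7,2)@(15, 5): e=[87,18,39] → █
    (8,2)@(17, 5): e=[103,18,23] → █
    (9,2)@(19, 5): e=[119,18,7] → █
    (2,3)@(5, 7): e=[-27,54,117] → ·
    (3,3)@(7, 7): e=[-11,54,101] → ·
    (4,3)@(9, 7): e=[5,54,85] → █
    (4,4)@(9, 9): e=[-29,90,83] → ·
  covered (20 px):
    · · · · · · · · · ·
    · · · · · · · · · ·
    · · █ █ █ █ █ █ █ █
    · · · · █ █ █ █ █ █
    · · · · · · █ █ █ █
    · · · · · · · · █ █
    · · · · · · · · · ·

Z-buffer (winner per pixel, '.' = empty):
  . . . . . 0 0 0 . .
  . . . . . . . . . .
  . . 1 1 1 1 1 1 1 1
  . . . . 1 1 1 1 1 1
  . . . . . . 1 1 1 1
  . . . . . . . . 1 1
  . . . . . . . . . .

Final: 1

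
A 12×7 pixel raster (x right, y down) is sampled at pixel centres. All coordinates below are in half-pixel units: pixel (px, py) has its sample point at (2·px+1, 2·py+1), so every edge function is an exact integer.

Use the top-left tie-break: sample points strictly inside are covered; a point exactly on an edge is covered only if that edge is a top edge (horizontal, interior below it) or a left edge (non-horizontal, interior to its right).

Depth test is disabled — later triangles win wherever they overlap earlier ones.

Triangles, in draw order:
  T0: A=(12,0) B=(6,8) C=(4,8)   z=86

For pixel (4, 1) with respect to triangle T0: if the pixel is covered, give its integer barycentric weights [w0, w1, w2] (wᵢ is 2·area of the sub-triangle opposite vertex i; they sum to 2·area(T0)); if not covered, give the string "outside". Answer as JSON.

T0:
  2·area = 16
  edge (12, 0)→(6, 8): d=(-6,8) right/bottom  bias=-1
  edge (6, 8)→(4, 8): d=(-2,0) right/bottom  bias=-1
  edge (4, 8)→(12, 0): d=(8,-8) top-left  bias=+0
    (5,0)@(11, 1): e=[2,14,0] → #  [on edge]
    (6,0)@(13, 1): e=[-14,14,16] → ·
    (4,1)@(9, 3): e=[6,10,0] → #  [on edge]
    (5,1)@(11, 3): e=[-10,10,16] → ·
    (3,2)@(7, 5): e=[10,6,0] → #  [on edge]
    (4,2)@(9, 5): e=[-6,6,16] → ·
    (2,3)@(5, 7): e=[14,2,0] → #  [on edge]
    (3,3)@(7, 7): e=[-2,2,16] → ·
    (1,4)@(3, 9): e=[18,-2,0] → ·  [on edge]
    (2,4)@(5, 9): e=[2,-2,16] → ·
    (0,5)@(1, 11): e=[22,-6,0] → ·  [on edge]
  covered (4 px):
    · · · · · # · · · · · ·
    · · · · # · · · · · · ·
    · · · # · · · · · · · ·
    · · # · · · · · · · · ·
    · · · · · · · · · · · ·
    · · · · · · · · · · · ·
    · · · · · · · · · · · ·

Result: [10,0,6]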